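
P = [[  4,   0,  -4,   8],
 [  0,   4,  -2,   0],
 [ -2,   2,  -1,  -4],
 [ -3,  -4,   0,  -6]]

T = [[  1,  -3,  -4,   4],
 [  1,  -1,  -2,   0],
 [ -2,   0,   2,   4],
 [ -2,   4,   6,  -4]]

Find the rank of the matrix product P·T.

First compute PT:
[[ -4,  20,  24, -32],
 [  8,  -4, -12,  -8],
 [ 10, -12, -22,   4],
 [  5, -11, -16,  12]]
Now row reduce the product.
R2 ← R2 + (2)·R1: [0, 36, 36, -72]
R3 ← R3 + (5/2)·R1: [0, 38, 38, -76]
R4 ← R4 + (5/4)·R1: [0, 14, 14, -28]
R3 ← R3 − (19/18)·R2: [0, 0, 0, 0]
R4 ← R4 − (7/18)·R2: [0, 0, 0, 0]
2 nonzero rows, so rank(PT) = 2.

2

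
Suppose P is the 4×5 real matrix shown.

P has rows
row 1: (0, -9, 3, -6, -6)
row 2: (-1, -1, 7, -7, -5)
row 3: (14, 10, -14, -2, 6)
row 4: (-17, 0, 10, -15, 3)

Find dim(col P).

4

Row reduce to echelon form.
Swap R1 ↔ R2
R3 ← R3 + (14)·R1: [0, -4, 84, -100, -64]
R4 ← R4 − (17)·R1: [0, 17, -109, 104, 88]
R3 ← R3 − (4/9)·R2: [0, 0, 248/3, -292/3, -184/3]
R4 ← R4 + (17/9)·R2: [0, 0, -310/3, 278/3, 230/3]
R4 ← R4 + (5/4)·R3: [0, 0, 0, -29, 0]
Echelon form has 4 nonzero rows, so rank(P) = 4.
The column space has dimension equal to the rank: 4.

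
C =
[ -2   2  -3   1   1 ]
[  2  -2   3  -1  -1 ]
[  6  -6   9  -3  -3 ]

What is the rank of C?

1

Row reduce to echelon form.
R2 ← R2 + R1: [0, 0, 0, 0, 0]
R3 ← R3 + (3)·R1: [0, 0, 0, 0, 0]
Echelon form has 1 nonzero row, so rank(C) = 1.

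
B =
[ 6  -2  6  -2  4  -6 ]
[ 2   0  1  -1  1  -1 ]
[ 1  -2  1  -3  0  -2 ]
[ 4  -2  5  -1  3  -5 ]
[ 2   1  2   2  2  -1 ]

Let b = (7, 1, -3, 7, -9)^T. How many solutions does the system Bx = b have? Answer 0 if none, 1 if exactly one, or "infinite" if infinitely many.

0

Row reduce the augmented matrix [B | b].
R2 ← R2 − (1/3)·R1: [0, 2/3, -1, -1/3, -1/3, 1, -4/3]
R3 ← R3 − (1/6)·R1: [0, -5/3, 0, -8/3, -2/3, -1, -25/6]
R4 ← R4 − (2/3)·R1: [0, -2/3, 1, 1/3, 1/3, -1, 7/3]
R5 ← R5 − (1/3)·R1: [0, 5/3, 0, 8/3, 2/3, 1, -34/3]
R3 ← R3 + (5/2)·R2: [0, 0, -5/2, -7/2, -3/2, 3/2, -15/2]
R4 ← R4 + R2: [0, 0, 0, 0, 0, 0, 1]
R5 ← R5 − (5/2)·R2: [0, 0, 5/2, 7/2, 3/2, -3/2, -8]
R5 ← R5 + R3: [0, 0, 0, 0, 0, 0, -31/2]
R5 ← R5 + (31/2)·R4: [0, 0, 0, 0, 0, 0, 0]
The echelon form has 4 nonzero rows; the last pivot sits in the augmented column, so rank(B) = 3 but rank([B|b]) = 4.
Since the ranks differ, the system is inconsistent.
It has no solutions.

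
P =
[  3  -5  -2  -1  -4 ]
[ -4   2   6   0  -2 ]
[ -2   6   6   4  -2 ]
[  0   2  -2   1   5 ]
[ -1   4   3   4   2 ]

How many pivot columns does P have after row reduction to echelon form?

4

Row reduce to echelon form.
R2 ← R2 + (4/3)·R1: [0, -14/3, 10/3, -4/3, -22/3]
R3 ← R3 + (2/3)·R1: [0, 8/3, 14/3, 10/3, -14/3]
R5 ← R5 + (1/3)·R1: [0, 7/3, 7/3, 11/3, 2/3]
R3 ← R3 + (4/7)·R2: [0, 0, 46/7, 18/7, -62/7]
R4 ← R4 + (3/7)·R2: [0, 0, -4/7, 3/7, 13/7]
R5 ← R5 + (1/2)·R2: [0, 0, 4, 3, -3]
R4 ← R4 + (2/23)·R3: [0, 0, 0, 15/23, 25/23]
R5 ← R5 − (14/23)·R3: [0, 0, 0, 33/23, 55/23]
R5 ← R5 − (11/5)·R4: [0, 0, 0, 0, 0]
Echelon form has 4 nonzero rows, so rank(P) = 4.
Each nonzero row contributes one pivot column: 4 pivot columns.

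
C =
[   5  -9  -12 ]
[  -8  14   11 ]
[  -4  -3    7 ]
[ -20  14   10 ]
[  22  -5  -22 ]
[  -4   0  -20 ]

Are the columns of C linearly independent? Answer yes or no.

yes

Row reduce C to echelon form.
R2 ← R2 + (8/5)·R1: [0, -2/5, -41/5]
R3 ← R3 + (4/5)·R1: [0, -51/5, -13/5]
R4 ← R4 + (4)·R1: [0, -22, -38]
R5 ← R5 − (22/5)·R1: [0, 173/5, 154/5]
R6 ← R6 + (4/5)·R1: [0, -36/5, -148/5]
R3 ← R3 − (51/2)·R2: [0, 0, 413/2]
R4 ← R4 − (55)·R2: [0, 0, 413]
R5 ← R5 + (173/2)·R2: [0, 0, -1357/2]
R6 ← R6 − (18)·R2: [0, 0, 118]
R4 ← R4 − (2)·R3: [0, 0, 0]
R5 ← R5 + (23/7)·R3: [0, 0, 0]
R6 ← R6 − (4/7)·R3: [0, 0, 0]
3 pivots among 3 columns.
Every column is a pivot column, so the columns are linearly independent.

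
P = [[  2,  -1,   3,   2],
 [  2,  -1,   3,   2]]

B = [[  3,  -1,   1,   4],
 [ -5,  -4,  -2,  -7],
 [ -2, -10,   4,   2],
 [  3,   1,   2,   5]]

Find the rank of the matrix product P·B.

1

First compute PB:
[[ 11, -26,  20,  31],
 [ 11, -26,  20,  31]]
Now row reduce the product.
R2 ← R2 − R1: [0, 0, 0, 0]
1 nonzero row, so rank(PB) = 1.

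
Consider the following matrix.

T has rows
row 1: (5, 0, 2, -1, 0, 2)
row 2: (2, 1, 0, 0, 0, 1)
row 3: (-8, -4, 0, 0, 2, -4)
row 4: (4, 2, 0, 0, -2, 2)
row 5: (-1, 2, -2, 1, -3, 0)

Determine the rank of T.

Row reduce to echelon form.
R2 ← R2 − (2/5)·R1: [0, 1, -4/5, 2/5, 0, 1/5]
R3 ← R3 + (8/5)·R1: [0, -4, 16/5, -8/5, 2, -4/5]
R4 ← R4 − (4/5)·R1: [0, 2, -8/5, 4/5, -2, 2/5]
R5 ← R5 + (1/5)·R1: [0, 2, -8/5, 4/5, -3, 2/5]
R3 ← R3 + (4)·R2: [0, 0, 0, 0, 2, 0]
R4 ← R4 − (2)·R2: [0, 0, 0, 0, -2, 0]
R5 ← R5 − (2)·R2: [0, 0, 0, 0, -3, 0]
R4 ← R4 + R3: [0, 0, 0, 0, 0, 0]
R5 ← R5 + (3/2)·R3: [0, 0, 0, 0, 0, 0]
Echelon form has 3 nonzero rows, so rank(T) = 3.

3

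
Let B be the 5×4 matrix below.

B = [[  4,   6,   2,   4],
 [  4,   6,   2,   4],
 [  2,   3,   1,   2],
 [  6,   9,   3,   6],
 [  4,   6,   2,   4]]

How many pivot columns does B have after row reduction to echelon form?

1

Row reduce to echelon form.
R2 ← R2 − R1: [0, 0, 0, 0]
R3 ← R3 − (1/2)·R1: [0, 0, 0, 0]
R4 ← R4 − (3/2)·R1: [0, 0, 0, 0]
R5 ← R5 − R1: [0, 0, 0, 0]
Echelon form has 1 nonzero row, so rank(B) = 1.
Each nonzero row contributes one pivot column: 1 pivot columns.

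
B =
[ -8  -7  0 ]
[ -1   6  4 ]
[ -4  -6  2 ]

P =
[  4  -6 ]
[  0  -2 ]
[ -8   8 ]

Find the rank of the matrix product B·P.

2

First compute BP:
[[-32,  62],
 [-36,  26],
 [-32,  52]]
Now row reduce the product.
R2 ← R2 − (9/8)·R1: [0, -175/4]
R3 ← R3 − R1: [0, -10]
R3 ← R3 − (8/35)·R2: [0, 0]
2 nonzero rows, so rank(BP) = 2.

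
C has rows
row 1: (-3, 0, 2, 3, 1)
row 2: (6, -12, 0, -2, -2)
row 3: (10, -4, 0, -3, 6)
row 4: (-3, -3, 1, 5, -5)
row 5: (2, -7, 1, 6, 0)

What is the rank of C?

Row reduce to echelon form.
R2 ← R2 + (2)·R1: [0, -12, 4, 4, 0]
R3 ← R3 + (10/3)·R1: [0, -4, 20/3, 7, 28/3]
R4 ← R4 − R1: [0, -3, -1, 2, -6]
R5 ← R5 + (2/3)·R1: [0, -7, 7/3, 8, 2/3]
R3 ← R3 − (1/3)·R2: [0, 0, 16/3, 17/3, 28/3]
R4 ← R4 − (1/4)·R2: [0, 0, -2, 1, -6]
R5 ← R5 − (7/12)·R2: [0, 0, 0, 17/3, 2/3]
R4 ← R4 + (3/8)·R3: [0, 0, 0, 25/8, -5/2]
R5 ← R5 − (136/75)·R4: [0, 0, 0, 0, 26/5]
Echelon form has 5 nonzero rows, so rank(C) = 5.

5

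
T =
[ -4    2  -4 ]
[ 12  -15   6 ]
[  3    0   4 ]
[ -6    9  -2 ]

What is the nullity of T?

1

Row reduce to echelon form.
R2 ← R2 + (3)·R1: [0, -9, -6]
R3 ← R3 + (3/4)·R1: [0, 3/2, 1]
R4 ← R4 − (3/2)·R1: [0, 6, 4]
R3 ← R3 + (1/6)·R2: [0, 0, 0]
R4 ← R4 + (2/3)·R2: [0, 0, 0]
2 nonzero rows, so rank(T) = 2.
T has 3 columns; by rank–nullity, nullity = 3 − 2 = 1.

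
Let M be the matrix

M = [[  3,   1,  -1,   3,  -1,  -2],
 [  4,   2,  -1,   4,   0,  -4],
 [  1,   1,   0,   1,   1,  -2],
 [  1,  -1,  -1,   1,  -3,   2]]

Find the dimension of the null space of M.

Row reduce to echelon form.
R2 ← R2 − (4/3)·R1: [0, 2/3, 1/3, 0, 4/3, -4/3]
R3 ← R3 − (1/3)·R1: [0, 2/3, 1/3, 0, 4/3, -4/3]
R4 ← R4 − (1/3)·R1: [0, -4/3, -2/3, 0, -8/3, 8/3]
R3 ← R3 − R2: [0, 0, 0, 0, 0, 0]
R4 ← R4 + (2)·R2: [0, 0, 0, 0, 0, 0]
2 nonzero rows, so rank(M) = 2.
M has 6 columns; by rank–nullity, nullity = 6 − 2 = 4.

4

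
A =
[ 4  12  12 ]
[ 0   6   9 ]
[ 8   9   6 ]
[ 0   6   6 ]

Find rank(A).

Row reduce to echelon form.
R3 ← R3 − (2)·R1: [0, -15, -18]
R3 ← R3 + (5/2)·R2: [0, 0, 9/2]
R4 ← R4 − R2: [0, 0, -3]
R4 ← R4 + (2/3)·R3: [0, 0, 0]
Echelon form has 3 nonzero rows, so rank(A) = 3.

3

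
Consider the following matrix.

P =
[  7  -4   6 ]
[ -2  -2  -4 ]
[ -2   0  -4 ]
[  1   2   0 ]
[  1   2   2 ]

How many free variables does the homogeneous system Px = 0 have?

Row reduce to echelon form.
R2 ← R2 + (2/7)·R1: [0, -22/7, -16/7]
R3 ← R3 + (2/7)·R1: [0, -8/7, -16/7]
R4 ← R4 − (1/7)·R1: [0, 18/7, -6/7]
R5 ← R5 − (1/7)·R1: [0, 18/7, 8/7]
R3 ← R3 − (4/11)·R2: [0, 0, -16/11]
R4 ← R4 + (9/11)·R2: [0, 0, -30/11]
R5 ← R5 + (9/11)·R2: [0, 0, -8/11]
R4 ← R4 − (15/8)·R3: [0, 0, 0]
R5 ← R5 − (1/2)·R3: [0, 0, 0]
3 nonzero rows, so rank(P) = 3.
P has 3 columns; by rank–nullity, nullity = 3 − 3 = 0.

0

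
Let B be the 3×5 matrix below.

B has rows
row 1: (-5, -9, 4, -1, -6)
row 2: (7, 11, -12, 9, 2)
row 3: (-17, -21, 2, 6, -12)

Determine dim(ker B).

Row reduce to echelon form.
R2 ← R2 + (7/5)·R1: [0, -8/5, -32/5, 38/5, -32/5]
R3 ← R3 − (17/5)·R1: [0, 48/5, -58/5, 47/5, 42/5]
R3 ← R3 + (6)·R2: [0, 0, -50, 55, -30]
3 nonzero rows, so rank(B) = 3.
B has 5 columns; by rank–nullity, nullity = 5 − 3 = 2.

2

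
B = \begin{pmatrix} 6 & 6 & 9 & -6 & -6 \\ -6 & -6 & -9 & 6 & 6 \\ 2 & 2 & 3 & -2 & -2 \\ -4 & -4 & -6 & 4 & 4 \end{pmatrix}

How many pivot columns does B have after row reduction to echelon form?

Row reduce to echelon form.
R2 ← R2 + R1: [0, 0, 0, 0, 0]
R3 ← R3 − (1/3)·R1: [0, 0, 0, 0, 0]
R4 ← R4 + (2/3)·R1: [0, 0, 0, 0, 0]
Echelon form has 1 nonzero row, so rank(B) = 1.
Each nonzero row contributes one pivot column: 1 pivot columns.

1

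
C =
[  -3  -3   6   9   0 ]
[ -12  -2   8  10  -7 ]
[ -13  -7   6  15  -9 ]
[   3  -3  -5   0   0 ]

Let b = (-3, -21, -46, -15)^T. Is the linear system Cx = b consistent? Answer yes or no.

yes

Row reduce the augmented matrix [C | b].
R2 ← R2 − (4)·R1: [0, 10, -16, -26, -7, -9]
R3 ← R3 − (13/3)·R1: [0, 6, -20, -24, -9, -33]
R4 ← R4 + R1: [0, -6, 1, 9, 0, -18]
R3 ← R3 − (3/5)·R2: [0, 0, -52/5, -42/5, -24/5, -138/5]
R4 ← R4 + (3/5)·R2: [0, 0, -43/5, -33/5, -21/5, -117/5]
R4 ← R4 − (43/52)·R3: [0, 0, 0, 9/26, -3/13, -15/26]
The echelon form has 4 nonzero rows, and every pivot lies in the first 5 columns, so rank(C) = rank([C|b]) = 4.
The system is consistent.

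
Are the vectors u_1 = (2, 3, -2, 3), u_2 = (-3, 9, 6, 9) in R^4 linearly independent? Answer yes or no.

Form the matrix with these vectors as rows and row reduce.
R2 ← R2 + (3/2)·R1: [0, 27/2, 3, 27/2]
2 nonzero rows, so the 2 vectors span a space of dimension 2.
Since 2 = 2, the vectors are linearly independent.

yes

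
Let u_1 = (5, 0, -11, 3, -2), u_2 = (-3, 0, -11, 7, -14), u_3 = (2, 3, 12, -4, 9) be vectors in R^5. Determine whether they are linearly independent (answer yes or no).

Form the matrix with these vectors as rows and row reduce.
R2 ← R2 + (3/5)·R1: [0, 0, -88/5, 44/5, -76/5]
R3 ← R3 − (2/5)·R1: [0, 3, 82/5, -26/5, 49/5]
Swap R2 ↔ R3
3 nonzero rows, so the 3 vectors span a space of dimension 3.
Since 3 = 3, the vectors are linearly independent.

yes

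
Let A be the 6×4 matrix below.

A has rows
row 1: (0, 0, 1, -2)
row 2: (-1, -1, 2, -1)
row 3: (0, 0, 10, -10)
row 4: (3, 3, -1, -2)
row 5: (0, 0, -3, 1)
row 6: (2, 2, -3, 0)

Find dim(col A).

3

Row reduce to echelon form.
Swap R1 ↔ R2
R4 ← R4 + (3)·R1: [0, 0, 5, -5]
R6 ← R6 + (2)·R1: [0, 0, 1, -2]
R3 ← R3 − (10)·R2: [0, 0, 0, 10]
R4 ← R4 − (5)·R2: [0, 0, 0, 5]
R5 ← R5 + (3)·R2: [0, 0, 0, -5]
R6 ← R6 − R2: [0, 0, 0, 0]
R4 ← R4 − (1/2)·R3: [0, 0, 0, 0]
R5 ← R5 + (1/2)·R3: [0, 0, 0, 0]
Echelon form has 3 nonzero rows, so rank(A) = 3.
The column space has dimension equal to the rank: 3.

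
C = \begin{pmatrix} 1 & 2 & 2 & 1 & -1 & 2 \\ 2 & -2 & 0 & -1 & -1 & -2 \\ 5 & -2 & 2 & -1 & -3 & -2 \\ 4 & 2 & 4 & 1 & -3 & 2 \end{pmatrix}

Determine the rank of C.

Row reduce to echelon form.
R2 ← R2 − (2)·R1: [0, -6, -4, -3, 1, -6]
R3 ← R3 − (5)·R1: [0, -12, -8, -6, 2, -12]
R4 ← R4 − (4)·R1: [0, -6, -4, -3, 1, -6]
R3 ← R3 − (2)·R2: [0, 0, 0, 0, 0, 0]
R4 ← R4 − R2: [0, 0, 0, 0, 0, 0]
Echelon form has 2 nonzero rows, so rank(C) = 2.

2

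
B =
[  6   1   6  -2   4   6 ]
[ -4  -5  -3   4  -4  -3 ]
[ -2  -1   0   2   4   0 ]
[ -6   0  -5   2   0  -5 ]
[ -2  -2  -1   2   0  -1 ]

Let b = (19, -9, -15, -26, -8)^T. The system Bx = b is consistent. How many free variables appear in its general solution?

Row reduce the augmented matrix [B | b].
R2 ← R2 + (2/3)·R1: [0, -13/3, 1, 8/3, -4/3, 1, 11/3]
R3 ← R3 + (1/3)·R1: [0, -2/3, 2, 4/3, 16/3, 2, -26/3]
R4 ← R4 + R1: [0, 1, 1, 0, 4, 1, -7]
R5 ← R5 + (1/3)·R1: [0, -5/3, 1, 4/3, 4/3, 1, -5/3]
R3 ← R3 − (2/13)·R2: [0, 0, 24/13, 12/13, 72/13, 24/13, -120/13]
R4 ← R4 + (3/13)·R2: [0, 0, 16/13, 8/13, 48/13, 16/13, -80/13]
R5 ← R5 − (5/13)·R2: [0, 0, 8/13, 4/13, 24/13, 8/13, -40/13]
R4 ← R4 − (2/3)·R3: [0, 0, 0, 0, 0, 0, 0]
R5 ← R5 − (1/3)·R3: [0, 0, 0, 0, 0, 0, 0]
The echelon form has 3 nonzero rows, and every pivot lies in the first 6 columns, so rank(B) = rank([B|b]) = 3.
The system is consistent.
Free variables = (unknowns) − (rank) = 6 − 3 = 3.

3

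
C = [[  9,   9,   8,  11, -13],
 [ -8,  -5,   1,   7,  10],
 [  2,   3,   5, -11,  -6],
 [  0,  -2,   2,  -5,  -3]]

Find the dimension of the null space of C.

1

Row reduce to echelon form.
R2 ← R2 + (8/9)·R1: [0, 3, 73/9, 151/9, -14/9]
R3 ← R3 − (2/9)·R1: [0, 1, 29/9, -121/9, -28/9]
R3 ← R3 − (1/3)·R2: [0, 0, 14/27, -514/27, -70/27]
R4 ← R4 + (2/3)·R2: [0, 0, 200/27, 167/27, -109/27]
R4 ← R4 − (100/7)·R3: [0, 0, 0, 1947/7, 33]
4 nonzero rows, so rank(C) = 4.
C has 5 columns; by rank–nullity, nullity = 5 − 4 = 1.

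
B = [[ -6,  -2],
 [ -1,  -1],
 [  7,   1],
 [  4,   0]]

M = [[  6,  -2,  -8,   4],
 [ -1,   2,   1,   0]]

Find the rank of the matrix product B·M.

2

First compute BM:
[[-34,   8,  46, -24],
 [ -5,   0,   7,  -4],
 [ 41, -12, -55,  28],
 [ 24,  -8, -32,  16]]
Now row reduce the product.
R2 ← R2 − (5/34)·R1: [0, -20/17, 4/17, -8/17]
R3 ← R3 + (41/34)·R1: [0, -40/17, 8/17, -16/17]
R4 ← R4 + (12/17)·R1: [0, -40/17, 8/17, -16/17]
R3 ← R3 − (2)·R2: [0, 0, 0, 0]
R4 ← R4 − (2)·R2: [0, 0, 0, 0]
2 nonzero rows, so rank(BM) = 2.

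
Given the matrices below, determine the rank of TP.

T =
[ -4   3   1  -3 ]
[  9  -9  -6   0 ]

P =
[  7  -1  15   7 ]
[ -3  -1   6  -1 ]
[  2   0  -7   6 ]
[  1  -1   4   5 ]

2

First compute TP:
[[-38,   4, -61, -40],
 [ 78,   0, 123,  36]]
Now row reduce the product.
R2 ← R2 + (39/19)·R1: [0, 156/19, -42/19, -876/19]
2 nonzero rows, so rank(TP) = 2.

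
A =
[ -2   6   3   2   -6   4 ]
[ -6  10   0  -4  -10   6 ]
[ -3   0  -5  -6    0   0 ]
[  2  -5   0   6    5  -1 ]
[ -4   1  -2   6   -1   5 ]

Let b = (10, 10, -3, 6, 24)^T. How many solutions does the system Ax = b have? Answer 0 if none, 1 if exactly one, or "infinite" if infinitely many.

infinite

Row reduce the augmented matrix [A | b].
R2 ← R2 − (3)·R1: [0, -8, -9, -10, 8, -6, -20]
R3 ← R3 − (3/2)·R1: [0, -9, -19/2, -9, 9, -6, -18]
R4 ← R4 + R1: [0, 1, 3, 8, -1, 3, 16]
R5 ← R5 − (2)·R1: [0, -11, -8, 2, 11, -3, 4]
R3 ← R3 − (9/8)·R2: [0, 0, 5/8, 9/4, 0, 3/4, 9/2]
R4 ← R4 + (1/8)·R2: [0, 0, 15/8, 27/4, 0, 9/4, 27/2]
R5 ← R5 − (11/8)·R2: [0, 0, 35/8, 63/4, 0, 21/4, 63/2]
R4 ← R4 − (3)·R3: [0, 0, 0, 0, 0, 0, 0]
R5 ← R5 − (7)·R3: [0, 0, 0, 0, 0, 0, 0]
The echelon form has 3 nonzero rows, and every pivot lies in the first 6 columns, so rank(A) = rank([A|b]) = 3.
The system is consistent.
rank = 3 < 6 unknowns, so there are infinitely many solutions.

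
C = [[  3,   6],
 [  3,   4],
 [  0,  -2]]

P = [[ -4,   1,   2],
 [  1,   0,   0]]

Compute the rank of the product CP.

First compute CP:
[[ -6,   3,   6],
 [ -8,   3,   6],
 [ -2,   0,   0]]
Now row reduce the product.
R2 ← R2 − (4/3)·R1: [0, -1, -2]
R3 ← R3 − (1/3)·R1: [0, -1, -2]
R3 ← R3 − R2: [0, 0, 0]
2 nonzero rows, so rank(CP) = 2.

2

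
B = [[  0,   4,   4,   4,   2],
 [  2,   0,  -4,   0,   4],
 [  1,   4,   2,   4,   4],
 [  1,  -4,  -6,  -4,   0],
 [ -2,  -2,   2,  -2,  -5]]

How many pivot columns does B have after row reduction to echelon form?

2

Row reduce to echelon form.
Swap R1 ↔ R2
R3 ← R3 − (1/2)·R1: [0, 4, 4, 4, 2]
R4 ← R4 − (1/2)·R1: [0, -4, -4, -4, -2]
R5 ← R5 + R1: [0, -2, -2, -2, -1]
R3 ← R3 − R2: [0, 0, 0, 0, 0]
R4 ← R4 + R2: [0, 0, 0, 0, 0]
R5 ← R5 + (1/2)·R2: [0, 0, 0, 0, 0]
Echelon form has 2 nonzero rows, so rank(B) = 2.
Each nonzero row contributes one pivot column: 2 pivot columns.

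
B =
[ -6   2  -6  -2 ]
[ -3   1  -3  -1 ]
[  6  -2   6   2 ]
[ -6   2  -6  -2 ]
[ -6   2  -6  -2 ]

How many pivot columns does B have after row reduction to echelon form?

Row reduce to echelon form.
R2 ← R2 − (1/2)·R1: [0, 0, 0, 0]
R3 ← R3 + R1: [0, 0, 0, 0]
R4 ← R4 − R1: [0, 0, 0, 0]
R5 ← R5 − R1: [0, 0, 0, 0]
Echelon form has 1 nonzero row, so rank(B) = 1.
Each nonzero row contributes one pivot column: 1 pivot columns.

1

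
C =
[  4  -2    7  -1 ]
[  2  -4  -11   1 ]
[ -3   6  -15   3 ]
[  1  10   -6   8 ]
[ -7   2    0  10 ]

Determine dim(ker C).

0

Row reduce to echelon form.
R2 ← R2 − (1/2)·R1: [0, -3, -29/2, 3/2]
R3 ← R3 + (3/4)·R1: [0, 9/2, -39/4, 9/4]
R4 ← R4 − (1/4)·R1: [0, 21/2, -31/4, 33/4]
R5 ← R5 + (7/4)·R1: [0, -3/2, 49/4, 33/4]
R3 ← R3 + (3/2)·R2: [0, 0, -63/2, 9/2]
R4 ← R4 + (7/2)·R2: [0, 0, -117/2, 27/2]
R5 ← R5 − (1/2)·R2: [0, 0, 39/2, 15/2]
R4 ← R4 − (13/7)·R3: [0, 0, 0, 36/7]
R5 ← R5 + (13/21)·R3: [0, 0, 0, 72/7]
R5 ← R5 − (2)·R4: [0, 0, 0, 0]
4 nonzero rows, so rank(C) = 4.
C has 4 columns; by rank–nullity, nullity = 4 − 4 = 0.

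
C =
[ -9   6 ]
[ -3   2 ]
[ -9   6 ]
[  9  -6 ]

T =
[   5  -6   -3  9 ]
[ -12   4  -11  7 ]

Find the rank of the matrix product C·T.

1

First compute CT:
[[-117,  78, -39, -39],
 [-39,  26, -13, -13],
 [-117,  78, -39, -39],
 [117, -78,  39,  39]]
Now row reduce the product.
R2 ← R2 − (1/3)·R1: [0, 0, 0, 0]
R3 ← R3 − R1: [0, 0, 0, 0]
R4 ← R4 + R1: [0, 0, 0, 0]
1 nonzero row, so rank(CT) = 1.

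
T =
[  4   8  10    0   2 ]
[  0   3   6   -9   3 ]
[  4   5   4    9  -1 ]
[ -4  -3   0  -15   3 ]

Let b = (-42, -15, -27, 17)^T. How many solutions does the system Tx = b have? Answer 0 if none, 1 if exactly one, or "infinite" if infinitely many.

infinite

Row reduce the augmented matrix [T | b].
R3 ← R3 − R1: [0, -3, -6, 9, -3, 15]
R4 ← R4 + R1: [0, 5, 10, -15, 5, -25]
R3 ← R3 + R2: [0, 0, 0, 0, 0, 0]
R4 ← R4 − (5/3)·R2: [0, 0, 0, 0, 0, 0]
The echelon form has 2 nonzero rows, and every pivot lies in the first 5 columns, so rank(T) = rank([T|b]) = 2.
The system is consistent.
rank = 2 < 5 unknowns, so there are infinitely many solutions.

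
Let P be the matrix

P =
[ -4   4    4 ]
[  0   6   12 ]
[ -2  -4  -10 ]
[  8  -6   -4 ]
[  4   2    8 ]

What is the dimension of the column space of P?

Row reduce to echelon form.
R3 ← R3 − (1/2)·R1: [0, -6, -12]
R4 ← R4 + (2)·R1: [0, 2, 4]
R5 ← R5 + R1: [0, 6, 12]
R3 ← R3 + R2: [0, 0, 0]
R4 ← R4 − (1/3)·R2: [0, 0, 0]
R5 ← R5 − R2: [0, 0, 0]
Echelon form has 2 nonzero rows, so rank(P) = 2.
The column space has dimension equal to the rank: 2.

2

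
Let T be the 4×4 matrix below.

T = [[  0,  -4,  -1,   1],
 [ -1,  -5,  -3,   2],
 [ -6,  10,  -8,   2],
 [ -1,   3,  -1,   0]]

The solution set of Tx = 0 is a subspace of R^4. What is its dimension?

Row reduce to echelon form.
Swap R1 ↔ R2
R3 ← R3 − (6)·R1: [0, 40, 10, -10]
R4 ← R4 − R1: [0, 8, 2, -2]
R3 ← R3 + (10)·R2: [0, 0, 0, 0]
R4 ← R4 + (2)·R2: [0, 0, 0, 0]
2 nonzero rows, so rank(T) = 2.
T has 4 columns; by rank–nullity, nullity = 4 − 2 = 2.

2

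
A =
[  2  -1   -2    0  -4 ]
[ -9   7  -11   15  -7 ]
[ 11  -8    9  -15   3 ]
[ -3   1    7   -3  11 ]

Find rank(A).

2

Row reduce to echelon form.
R2 ← R2 + (9/2)·R1: [0, 5/2, -20, 15, -25]
R3 ← R3 − (11/2)·R1: [0, -5/2, 20, -15, 25]
R4 ← R4 + (3/2)·R1: [0, -1/2, 4, -3, 5]
R3 ← R3 + R2: [0, 0, 0, 0, 0]
R4 ← R4 + (1/5)·R2: [0, 0, 0, 0, 0]
Echelon form has 2 nonzero rows, so rank(A) = 2.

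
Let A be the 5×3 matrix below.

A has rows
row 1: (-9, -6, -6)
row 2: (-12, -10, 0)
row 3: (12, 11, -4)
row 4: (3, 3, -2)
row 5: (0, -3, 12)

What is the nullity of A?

1

Row reduce to echelon form.
R2 ← R2 − (4/3)·R1: [0, -2, 8]
R3 ← R3 + (4/3)·R1: [0, 3, -12]
R4 ← R4 + (1/3)·R1: [0, 1, -4]
R3 ← R3 + (3/2)·R2: [0, 0, 0]
R4 ← R4 + (1/2)·R2: [0, 0, 0]
R5 ← R5 − (3/2)·R2: [0, 0, 0]
2 nonzero rows, so rank(A) = 2.
A has 3 columns; by rank–nullity, nullity = 3 − 2 = 1.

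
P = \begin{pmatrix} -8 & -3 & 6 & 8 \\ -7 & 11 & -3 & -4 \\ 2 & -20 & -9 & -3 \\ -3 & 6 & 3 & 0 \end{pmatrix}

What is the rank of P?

Row reduce to echelon form.
R2 ← R2 − (7/8)·R1: [0, 109/8, -33/4, -11]
R3 ← R3 + (1/4)·R1: [0, -83/4, -15/2, -1]
R4 ← R4 − (3/8)·R1: [0, 57/8, 3/4, -3]
R3 ← R3 + (166/109)·R2: [0, 0, -2187/109, -1935/109]
R4 ← R4 − (57/109)·R2: [0, 0, 552/109, 300/109]
R4 ← R4 + (184/729)·R3: [0, 0, 0, -140/81]
Echelon form has 4 nonzero rows, so rank(P) = 4.

4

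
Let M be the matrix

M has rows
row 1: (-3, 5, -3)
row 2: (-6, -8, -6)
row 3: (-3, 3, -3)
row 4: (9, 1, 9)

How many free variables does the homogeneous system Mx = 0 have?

Row reduce to echelon form.
R2 ← R2 − (2)·R1: [0, -18, 0]
R3 ← R3 − R1: [0, -2, 0]
R4 ← R4 + (3)·R1: [0, 16, 0]
R3 ← R3 − (1/9)·R2: [0, 0, 0]
R4 ← R4 + (8/9)·R2: [0, 0, 0]
2 nonzero rows, so rank(M) = 2.
M has 3 columns; by rank–nullity, nullity = 3 − 2 = 1.

1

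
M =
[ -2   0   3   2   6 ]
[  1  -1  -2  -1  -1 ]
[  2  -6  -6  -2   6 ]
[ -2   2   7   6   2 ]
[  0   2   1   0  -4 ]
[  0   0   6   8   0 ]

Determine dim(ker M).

2

Row reduce to echelon form.
R2 ← R2 + (1/2)·R1: [0, -1, -1/2, 0, 2]
R3 ← R3 + R1: [0, -6, -3, 0, 12]
R4 ← R4 − R1: [0, 2, 4, 4, -4]
R3 ← R3 − (6)·R2: [0, 0, 0, 0, 0]
R4 ← R4 + (2)·R2: [0, 0, 3, 4, 0]
R5 ← R5 + (2)·R2: [0, 0, 0, 0, 0]
Swap R3 ↔ R4
R6 ← R6 − (2)·R3: [0, 0, 0, 0, 0]
3 nonzero rows, so rank(M) = 3.
M has 5 columns; by rank–nullity, nullity = 5 − 3 = 2.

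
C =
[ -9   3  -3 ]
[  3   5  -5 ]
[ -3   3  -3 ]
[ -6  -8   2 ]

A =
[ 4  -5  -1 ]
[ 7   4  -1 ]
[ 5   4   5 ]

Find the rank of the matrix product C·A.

First compute CA:
[[-30,  45,  -9],
 [ 22, -15, -33],
 [ -6,  15, -15],
 [-70,   6,  24]]
Now row reduce the product.
R2 ← R2 + (11/15)·R1: [0, 18, -198/5]
R3 ← R3 − (1/5)·R1: [0, 6, -66/5]
R4 ← R4 − (7/3)·R1: [0, -99, 45]
R3 ← R3 − (1/3)·R2: [0, 0, 0]
R4 ← R4 + (11/2)·R2: [0, 0, -864/5]
Swap R3 ↔ R4
3 nonzero rows, so rank(CA) = 3.

3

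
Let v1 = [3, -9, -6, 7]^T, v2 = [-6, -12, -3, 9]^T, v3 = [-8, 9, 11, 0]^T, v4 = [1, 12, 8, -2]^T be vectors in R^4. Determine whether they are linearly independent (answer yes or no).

Form the matrix with these vectors as rows and row reduce.
R2 ← R2 + (2)·R1: [0, -30, -15, 23]
R3 ← R3 + (8/3)·R1: [0, -15, -5, 56/3]
R4 ← R4 − (1/3)·R1: [0, 15, 10, -13/3]
R3 ← R3 − (1/2)·R2: [0, 0, 5/2, 43/6]
R4 ← R4 + (1/2)·R2: [0, 0, 5/2, 43/6]
R4 ← R4 − R3: [0, 0, 0, 0]
3 nonzero rows, so the 4 vectors span a space of dimension 3.
Since 3 < 4, the vectors are linearly dependent.

no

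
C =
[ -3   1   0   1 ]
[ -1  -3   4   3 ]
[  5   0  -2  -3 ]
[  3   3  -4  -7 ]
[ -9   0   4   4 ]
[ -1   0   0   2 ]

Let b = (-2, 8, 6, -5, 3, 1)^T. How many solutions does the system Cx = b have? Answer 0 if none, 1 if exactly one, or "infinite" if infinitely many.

0

Row reduce the augmented matrix [C | b].
R2 ← R2 − (1/3)·R1: [0, -10/3, 4, 8/3, 26/3]
R3 ← R3 + (5/3)·R1: [0, 5/3, -2, -4/3, 8/3]
R4 ← R4 + R1: [0, 4, -4, -6, -7]
R5 ← R5 − (3)·R1: [0, -3, 4, 1, 9]
R6 ← R6 − (1/3)·R1: [0, -1/3, 0, 5/3, 5/3]
R3 ← R3 + (1/2)·R2: [0, 0, 0, 0, 7]
R4 ← R4 + (6/5)·R2: [0, 0, 4/5, -14/5, 17/5]
R5 ← R5 − (9/10)·R2: [0, 0, 2/5, -7/5, 6/5]
R6 ← R6 − (1/10)·R2: [0, 0, -2/5, 7/5, 4/5]
Swap R3 ↔ R4
R5 ← R5 − (1/2)·R3: [0, 0, 0, 0, -1/2]
R6 ← R6 + (1/2)·R3: [0, 0, 0, 0, 5/2]
R5 ← R5 + (1/14)·R4: [0, 0, 0, 0, 0]
R6 ← R6 − (5/14)·R4: [0, 0, 0, 0, 0]
The echelon form has 4 nonzero rows; the last pivot sits in the augmented column, so rank(C) = 3 but rank([C|b]) = 4.
Since the ranks differ, the system is inconsistent.
It has no solutions.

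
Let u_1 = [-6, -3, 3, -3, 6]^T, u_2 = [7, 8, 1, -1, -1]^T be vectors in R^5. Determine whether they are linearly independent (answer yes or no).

yes

Form the matrix with these vectors as rows and row reduce.
R2 ← R2 + (7/6)·R1: [0, 9/2, 9/2, -9/2, 6]
2 nonzero rows, so the 2 vectors span a space of dimension 2.
Since 2 = 2, the vectors are linearly independent.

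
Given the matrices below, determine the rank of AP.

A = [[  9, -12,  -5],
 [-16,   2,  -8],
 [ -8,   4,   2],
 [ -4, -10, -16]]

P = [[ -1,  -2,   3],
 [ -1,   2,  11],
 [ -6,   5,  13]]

3

First compute AP:
[[ 33, -67, -170],
 [ 62,  -4, -130],
 [ -8,  34,  46],
 [110, -92, -330]]
Now row reduce the product.
R2 ← R2 − (62/33)·R1: [0, 4022/33, 6250/33]
R3 ← R3 + (8/33)·R1: [0, 586/33, 158/33]
R4 ← R4 − (10/3)·R1: [0, 394/3, 710/3]
R3 ← R3 − (293/2011)·R2: [0, 0, -45864/2011]
R4 ← R4 − (2167/2011)·R2: [0, 0, 65520/2011]
R4 ← R4 + (10/7)·R3: [0, 0, 0]
3 nonzero rows, so rank(AP) = 3.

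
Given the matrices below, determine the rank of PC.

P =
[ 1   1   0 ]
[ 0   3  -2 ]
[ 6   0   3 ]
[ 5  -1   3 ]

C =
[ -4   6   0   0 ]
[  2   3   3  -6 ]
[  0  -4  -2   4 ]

First compute PC:
[[ -2,   9,   3,  -6],
 [  6,  17,  13, -26],
 [-24,  24,  -6,  12],
 [-22,  15,  -9,  18]]
Now row reduce the product.
R2 ← R2 + (3)·R1: [0, 44, 22, -44]
R3 ← R3 − (12)·R1: [0, -84, -42, 84]
R4 ← R4 − (11)·R1: [0, -84, -42, 84]
R3 ← R3 + (21/11)·R2: [0, 0, 0, 0]
R4 ← R4 + (21/11)·R2: [0, 0, 0, 0]
2 nonzero rows, so rank(PC) = 2.

2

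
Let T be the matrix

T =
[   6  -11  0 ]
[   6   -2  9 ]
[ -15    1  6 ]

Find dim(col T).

3

Row reduce to echelon form.
R2 ← R2 − R1: [0, 9, 9]
R3 ← R3 + (5/2)·R1: [0, -53/2, 6]
R3 ← R3 + (53/18)·R2: [0, 0, 65/2]
Echelon form has 3 nonzero rows, so rank(T) = 3.
The column space has dimension equal to the rank: 3.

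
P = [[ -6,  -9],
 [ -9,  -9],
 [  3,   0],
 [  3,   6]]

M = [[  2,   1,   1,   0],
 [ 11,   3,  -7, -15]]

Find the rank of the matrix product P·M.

2

First compute PM:
[[-111, -33,  57, 135],
 [-117, -36,  54, 135],
 [  6,   3,   3,   0],
 [ 72,  21, -39, -90]]
Now row reduce the product.
R2 ← R2 − (39/37)·R1: [0, -45/37, -225/37, -270/37]
R3 ← R3 + (2/37)·R1: [0, 45/37, 225/37, 270/37]
R4 ← R4 + (24/37)·R1: [0, -15/37, -75/37, -90/37]
R3 ← R3 + R2: [0, 0, 0, 0]
R4 ← R4 − (1/3)·R2: [0, 0, 0, 0]
2 nonzero rows, so rank(PM) = 2.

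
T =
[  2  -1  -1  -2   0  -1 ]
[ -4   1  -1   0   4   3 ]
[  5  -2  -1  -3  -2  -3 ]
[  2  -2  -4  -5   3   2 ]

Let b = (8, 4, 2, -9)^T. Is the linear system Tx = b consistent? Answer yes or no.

no

Row reduce the augmented matrix [T | b].
R2 ← R2 + (2)·R1: [0, -1, -3, -4, 4, 1, 20]
R3 ← R3 − (5/2)·R1: [0, 1/2, 3/2, 2, -2, -1/2, -18]
R4 ← R4 − R1: [0, -1, -3, -3, 3, 3, -17]
R3 ← R3 + (1/2)·R2: [0, 0, 0, 0, 0, 0, -8]
R4 ← R4 − R2: [0, 0, 0, 1, -1, 2, -37]
Swap R3 ↔ R4
The echelon form has 4 nonzero rows; the last pivot sits in the augmented column, so rank(T) = 3 but rank([T|b]) = 4.
Since the ranks differ, the system is inconsistent.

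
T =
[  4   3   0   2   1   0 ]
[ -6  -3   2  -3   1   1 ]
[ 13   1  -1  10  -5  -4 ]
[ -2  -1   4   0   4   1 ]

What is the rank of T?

4

Row reduce to echelon form.
R2 ← R2 + (3/2)·R1: [0, 3/2, 2, 0, 5/2, 1]
R3 ← R3 − (13/4)·R1: [0, -35/4, -1, 7/2, -33/4, -4]
R4 ← R4 + (1/2)·R1: [0, 1/2, 4, 1, 9/2, 1]
R3 ← R3 + (35/6)·R2: [0, 0, 32/3, 7/2, 19/3, 11/6]
R4 ← R4 − (1/3)·R2: [0, 0, 10/3, 1, 11/3, 2/3]
R4 ← R4 − (5/16)·R3: [0, 0, 0, -3/32, 27/16, 3/32]
Echelon form has 4 nonzero rows, so rank(T) = 4.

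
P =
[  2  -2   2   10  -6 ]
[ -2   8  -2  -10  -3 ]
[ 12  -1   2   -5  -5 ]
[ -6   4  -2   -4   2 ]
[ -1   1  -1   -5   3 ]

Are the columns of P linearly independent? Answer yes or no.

Row reduce P to echelon form.
R2 ← R2 + R1: [0, 6, 0, 0, -9]
R3 ← R3 − (6)·R1: [0, 11, -10, -65, 31]
R4 ← R4 + (3)·R1: [0, -2, 4, 26, -16]
R5 ← R5 + (1/2)·R1: [0, 0, 0, 0, 0]
R3 ← R3 − (11/6)·R2: [0, 0, -10, -65, 95/2]
R4 ← R4 + (1/3)·R2: [0, 0, 4, 26, -19]
R4 ← R4 + (2/5)·R3: [0, 0, 0, 0, 0]
3 pivots among 5 columns.
Only 3 < 5 pivot columns, so the columns are linearly dependent.

no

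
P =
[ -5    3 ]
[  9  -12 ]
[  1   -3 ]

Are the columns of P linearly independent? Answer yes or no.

Row reduce P to echelon form.
R2 ← R2 + (9/5)·R1: [0, -33/5]
R3 ← R3 + (1/5)·R1: [0, -12/5]
R3 ← R3 − (4/11)·R2: [0, 0]
2 pivots among 2 columns.
Every column is a pivot column, so the columns are linearly independent.

yes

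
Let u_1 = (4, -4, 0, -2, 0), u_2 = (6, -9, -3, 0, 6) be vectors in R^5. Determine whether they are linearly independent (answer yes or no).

yes

Form the matrix with these vectors as rows and row reduce.
R2 ← R2 − (3/2)·R1: [0, -3, -3, 3, 6]
2 nonzero rows, so the 2 vectors span a space of dimension 2.
Since 2 = 2, the vectors are linearly independent.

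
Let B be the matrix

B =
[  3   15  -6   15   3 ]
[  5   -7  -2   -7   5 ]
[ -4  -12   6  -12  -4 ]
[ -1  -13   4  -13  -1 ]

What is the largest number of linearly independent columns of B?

Row reduce to echelon form.
R2 ← R2 − (5/3)·R1: [0, -32, 8, -32, 0]
R3 ← R3 + (4/3)·R1: [0, 8, -2, 8, 0]
R4 ← R4 + (1/3)·R1: [0, -8, 2, -8, 0]
R3 ← R3 + (1/4)·R2: [0, 0, 0, 0, 0]
R4 ← R4 − (1/4)·R2: [0, 0, 0, 0, 0]
Echelon form has 2 nonzero rows, so rank(B) = 2.
The rank gives the maximum number of linearly independent columns: 2.

2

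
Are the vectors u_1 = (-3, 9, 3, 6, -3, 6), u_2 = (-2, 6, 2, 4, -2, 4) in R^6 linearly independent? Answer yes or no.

Form the matrix with these vectors as rows and row reduce.
R2 ← R2 − (2/3)·R1: [0, 0, 0, 0, 0, 0]
1 nonzero row, so the 2 vectors span a space of dimension 1.
Since 1 < 2, the vectors are linearly dependent.

no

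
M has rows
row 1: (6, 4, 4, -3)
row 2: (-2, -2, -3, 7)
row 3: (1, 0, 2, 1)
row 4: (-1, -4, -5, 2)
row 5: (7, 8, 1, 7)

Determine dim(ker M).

0

Row reduce to echelon form.
R2 ← R2 + (1/3)·R1: [0, -2/3, -5/3, 6]
R3 ← R3 − (1/6)·R1: [0, -2/3, 4/3, 3/2]
R4 ← R4 + (1/6)·R1: [0, -10/3, -13/3, 3/2]
R5 ← R5 − (7/6)·R1: [0, 10/3, -11/3, 21/2]
R3 ← R3 − R2: [0, 0, 3, -9/2]
R4 ← R4 − (5)·R2: [0, 0, 4, -57/2]
R5 ← R5 + (5)·R2: [0, 0, -12, 81/2]
R4 ← R4 − (4/3)·R3: [0, 0, 0, -45/2]
R5 ← R5 + (4)·R3: [0, 0, 0, 45/2]
R5 ← R5 + R4: [0, 0, 0, 0]
4 nonzero rows, so rank(M) = 4.
M has 4 columns; by rank–nullity, nullity = 4 − 4 = 0.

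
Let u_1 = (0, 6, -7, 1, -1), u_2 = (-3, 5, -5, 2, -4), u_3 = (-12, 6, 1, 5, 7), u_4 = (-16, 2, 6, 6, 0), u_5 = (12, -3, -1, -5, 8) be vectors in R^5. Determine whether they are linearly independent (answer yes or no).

no

Form the matrix with these vectors as rows and row reduce.
Swap R1 ↔ R2
R3 ← R3 − (4)·R1: [0, -14, 21, -3, 23]
R4 ← R4 − (16/3)·R1: [0, -74/3, 98/3, -14/3, 64/3]
R5 ← R5 + (4)·R1: [0, 17, -21, 3, -8]
R3 ← R3 + (7/3)·R2: [0, 0, 14/3, -2/3, 62/3]
R4 ← R4 + (37/9)·R2: [0, 0, 35/9, -5/9, 155/9]
R5 ← R5 − (17/6)·R2: [0, 0, -7/6, 1/6, -31/6]
R4 ← R4 − (5/6)·R3: [0, 0, 0, 0, 0]
R5 ← R5 + (1/4)·R3: [0, 0, 0, 0, 0]
3 nonzero rows, so the 5 vectors span a space of dimension 3.
Since 3 < 5, the vectors are linearly dependent.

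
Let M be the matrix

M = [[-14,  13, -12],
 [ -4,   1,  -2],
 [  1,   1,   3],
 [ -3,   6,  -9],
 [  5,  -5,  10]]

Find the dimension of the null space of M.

Row reduce to echelon form.
R2 ← R2 − (2/7)·R1: [0, -19/7, 10/7]
R3 ← R3 + (1/14)·R1: [0, 27/14, 15/7]
R4 ← R4 − (3/14)·R1: [0, 45/14, -45/7]
R5 ← R5 + (5/14)·R1: [0, -5/14, 40/7]
R3 ← R3 + (27/38)·R2: [0, 0, 60/19]
R4 ← R4 + (45/38)·R2: [0, 0, -90/19]
R5 ← R5 − (5/38)·R2: [0, 0, 105/19]
R4 ← R4 + (3/2)·R3: [0, 0, 0]
R5 ← R5 − (7/4)·R3: [0, 0, 0]
3 nonzero rows, so rank(M) = 3.
M has 3 columns; by rank–nullity, nullity = 3 − 3 = 0.

0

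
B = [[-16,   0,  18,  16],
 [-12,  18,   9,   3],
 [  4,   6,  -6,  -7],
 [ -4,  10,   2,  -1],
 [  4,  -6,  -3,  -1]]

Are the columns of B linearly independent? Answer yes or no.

Row reduce B to echelon form.
R2 ← R2 − (3/4)·R1: [0, 18, -9/2, -9]
R3 ← R3 + (1/4)·R1: [0, 6, -3/2, -3]
R4 ← R4 − (1/4)·R1: [0, 10, -5/2, -5]
R5 ← R5 + (1/4)·R1: [0, -6, 3/2, 3]
R3 ← R3 − (1/3)·R2: [0, 0, 0, 0]
R4 ← R4 − (5/9)·R2: [0, 0, 0, 0]
R5 ← R5 + (1/3)·R2: [0, 0, 0, 0]
2 pivots among 4 columns.
Only 2 < 4 pivot columns, so the columns are linearly dependent.

no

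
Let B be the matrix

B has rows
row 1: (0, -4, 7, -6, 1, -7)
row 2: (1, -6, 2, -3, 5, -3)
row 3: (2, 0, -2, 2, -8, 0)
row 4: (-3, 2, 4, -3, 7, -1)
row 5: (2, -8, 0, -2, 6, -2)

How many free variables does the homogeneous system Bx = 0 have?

Row reduce to echelon form.
Swap R1 ↔ R2
R3 ← R3 − (2)·R1: [0, 12, -6, 8, -18, 6]
R4 ← R4 + (3)·R1: [0, -16, 10, -12, 22, -10]
R5 ← R5 − (2)·R1: [0, 4, -4, 4, -4, 4]
R3 ← R3 + (3)·R2: [0, 0, 15, -10, -15, -15]
R4 ← R4 − (4)·R2: [0, 0, -18, 12, 18, 18]
R5 ← R5 + R2: [0, 0, 3, -2, -3, -3]
R4 ← R4 + (6/5)·R3: [0, 0, 0, 0, 0, 0]
R5 ← R5 − (1/5)·R3: [0, 0, 0, 0, 0, 0]
3 nonzero rows, so rank(B) = 3.
B has 6 columns; by rank–nullity, nullity = 6 − 3 = 3.

3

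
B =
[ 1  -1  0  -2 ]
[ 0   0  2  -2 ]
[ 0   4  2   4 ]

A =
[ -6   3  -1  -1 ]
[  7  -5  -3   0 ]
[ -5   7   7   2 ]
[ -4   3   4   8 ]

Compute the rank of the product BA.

First compute BA:
[[ -5,   2,  -6, -17],
 [ -2,   8,   6, -12],
 [  2,   6,  18,  36]]
Now row reduce the product.
R2 ← R2 − (2/5)·R1: [0, 36/5, 42/5, -26/5]
R3 ← R3 + (2/5)·R1: [0, 34/5, 78/5, 146/5]
R3 ← R3 − (17/18)·R2: [0, 0, 23/3, 307/9]
3 nonzero rows, so rank(BA) = 3.

3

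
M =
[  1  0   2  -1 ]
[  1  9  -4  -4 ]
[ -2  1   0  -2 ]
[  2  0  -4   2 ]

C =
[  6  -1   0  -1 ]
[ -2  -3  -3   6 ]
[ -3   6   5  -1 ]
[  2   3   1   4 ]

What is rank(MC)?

4

First compute MC:
[[ -2,   8,   9,  -7],
 [ -8, -64, -51,  41],
 [-18,  -7,  -5,   0],
 [ 28, -20, -18,  10]]
Now row reduce the product.
R2 ← R2 − (4)·R1: [0, -96, -87, 69]
R3 ← R3 − (9)·R1: [0, -79, -86, 63]
R4 ← R4 + (14)·R1: [0, 92, 108, -88]
R3 ← R3 − (79/96)·R2: [0, 0, -461/32, 199/32]
R4 ← R4 + (23/24)·R2: [0, 0, 197/8, -175/8]
R4 ← R4 + (788/461)·R3: [0, 0, 0, -5184/461]
4 nonzero rows, so rank(MC) = 4.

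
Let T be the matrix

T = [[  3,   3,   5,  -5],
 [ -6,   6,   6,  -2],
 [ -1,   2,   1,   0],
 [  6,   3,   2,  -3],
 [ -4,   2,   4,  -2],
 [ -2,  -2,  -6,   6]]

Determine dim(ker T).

Row reduce to echelon form.
R2 ← R2 + (2)·R1: [0, 12, 16, -12]
R3 ← R3 + (1/3)·R1: [0, 3, 8/3, -5/3]
R4 ← R4 − (2)·R1: [0, -3, -8, 7]
R5 ← R5 + (4/3)·R1: [0, 6, 32/3, -26/3]
R6 ← R6 + (2/3)·R1: [0, 0, -8/3, 8/3]
R3 ← R3 − (1/4)·R2: [0, 0, -4/3, 4/3]
R4 ← R4 + (1/4)·R2: [0, 0, -4, 4]
R5 ← R5 − (1/2)·R2: [0, 0, 8/3, -8/3]
R4 ← R4 − (3)·R3: [0, 0, 0, 0]
R5 ← R5 + (2)·R3: [0, 0, 0, 0]
R6 ← R6 − (2)·R3: [0, 0, 0, 0]
3 nonzero rows, so rank(T) = 3.
T has 4 columns; by rank–nullity, nullity = 4 − 3 = 1.

1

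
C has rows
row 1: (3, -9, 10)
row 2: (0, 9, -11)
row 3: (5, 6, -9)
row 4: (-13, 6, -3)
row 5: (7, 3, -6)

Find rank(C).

Row reduce to echelon form.
R3 ← R3 − (5/3)·R1: [0, 21, -77/3]
R4 ← R4 + (13/3)·R1: [0, -33, 121/3]
R5 ← R5 − (7/3)·R1: [0, 24, -88/3]
R3 ← R3 − (7/3)·R2: [0, 0, 0]
R4 ← R4 + (11/3)·R2: [0, 0, 0]
R5 ← R5 − (8/3)·R2: [0, 0, 0]
Echelon form has 2 nonzero rows, so rank(C) = 2.

2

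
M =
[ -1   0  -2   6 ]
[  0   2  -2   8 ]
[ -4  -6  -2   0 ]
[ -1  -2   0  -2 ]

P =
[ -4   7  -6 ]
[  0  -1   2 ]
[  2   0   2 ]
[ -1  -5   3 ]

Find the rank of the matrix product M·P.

2

First compute MP:
[[ -6, -37,  20],
 [-12, -42,  24],
 [ 12, -22,   8],
 [  6,   5,  -4]]
Now row reduce the product.
R2 ← R2 − (2)·R1: [0, 32, -16]
R3 ← R3 + (2)·R1: [0, -96, 48]
R4 ← R4 + R1: [0, -32, 16]
R3 ← R3 + (3)·R2: [0, 0, 0]
R4 ← R4 + R2: [0, 0, 0]
2 nonzero rows, so rank(MP) = 2.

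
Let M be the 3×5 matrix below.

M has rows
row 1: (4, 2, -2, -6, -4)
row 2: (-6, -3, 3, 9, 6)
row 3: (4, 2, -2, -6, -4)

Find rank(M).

Row reduce to echelon form.
R2 ← R2 + (3/2)·R1: [0, 0, 0, 0, 0]
R3 ← R3 − R1: [0, 0, 0, 0, 0]
Echelon form has 1 nonzero row, so rank(M) = 1.

1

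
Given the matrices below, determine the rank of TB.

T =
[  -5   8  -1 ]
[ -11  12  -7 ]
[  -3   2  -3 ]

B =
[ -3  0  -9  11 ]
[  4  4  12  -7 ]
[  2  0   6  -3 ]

First compute TB:
[[ 45,  32, 135, -108],
 [ 67,  48, 201, -184],
 [ 11,   8,  33, -38]]
Now row reduce the product.
R2 ← R2 − (67/45)·R1: [0, 16/45, 0, -116/5]
R3 ← R3 − (11/45)·R1: [0, 8/45, 0, -58/5]
R3 ← R3 − (1/2)·R2: [0, 0, 0, 0]
2 nonzero rows, so rank(TB) = 2.

2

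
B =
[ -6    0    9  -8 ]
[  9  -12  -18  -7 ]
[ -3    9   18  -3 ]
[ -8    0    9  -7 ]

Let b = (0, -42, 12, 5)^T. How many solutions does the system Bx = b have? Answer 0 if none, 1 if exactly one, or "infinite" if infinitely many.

1

Row reduce the augmented matrix [B | b].
R2 ← R2 + (3/2)·R1: [0, -12, -9/2, -19, -42]
R3 ← R3 − (1/2)·R1: [0, 9, 27/2, 1, 12]
R4 ← R4 − (4/3)·R1: [0, 0, -3, 11/3, 5]
R3 ← R3 + (3/4)·R2: [0, 0, 81/8, -53/4, -39/2]
R4 ← R4 + (8/27)·R3: [0, 0, 0, -7/27, -7/9]
The echelon form has 4 nonzero rows, and every pivot lies in the first 4 columns, so rank(B) = rank([B|b]) = 4.
The system is consistent.
rank = 4 = number of unknowns, so the solution is unique.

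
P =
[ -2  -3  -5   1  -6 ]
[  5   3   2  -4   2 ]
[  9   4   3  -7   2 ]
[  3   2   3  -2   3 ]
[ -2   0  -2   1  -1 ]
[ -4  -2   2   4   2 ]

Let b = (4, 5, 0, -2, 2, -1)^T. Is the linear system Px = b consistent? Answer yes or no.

Row reduce the augmented matrix [P | b].
R2 ← R2 + (5/2)·R1: [0, -9/2, -21/2, -3/2, -13, 15]
R3 ← R3 + (9/2)·R1: [0, -19/2, -39/2, -5/2, -25, 18]
R4 ← R4 + (3/2)·R1: [0, -5/2, -9/2, -1/2, -6, 4]
R5 ← R5 − R1: [0, 3, 3, 0, 5, -2]
R6 ← R6 − (2)·R1: [0, 4, 12, 2, 14, -9]
R3 ← R3 − (19/9)·R2: [0, 0, 8/3, 2/3, 22/9, -41/3]
R4 ← R4 − (5/9)·R2: [0, 0, 4/3, 1/3, 11/9, -13/3]
R5 ← R5 + (2/3)·R2: [0, 0, -4, -1, -11/3, 8]
R6 ← R6 + (8/9)·R2: [0, 0, 8/3, 2/3, 22/9, 13/3]
R4 ← R4 − (1/2)·R3: [0, 0, 0, 0, 0, 5/2]
R5 ← R5 + (3/2)·R3: [0, 0, 0, 0, 0, -25/2]
R6 ← R6 − R3: [0, 0, 0, 0, 0, 18]
R5 ← R5 + (5)·R4: [0, 0, 0, 0, 0, 0]
R6 ← R6 − (36/5)·R4: [0, 0, 0, 0, 0, 0]
The echelon form has 4 nonzero rows; the last pivot sits in the augmented column, so rank(P) = 3 but rank([P|b]) = 4.
Since the ranks differ, the system is inconsistent.

no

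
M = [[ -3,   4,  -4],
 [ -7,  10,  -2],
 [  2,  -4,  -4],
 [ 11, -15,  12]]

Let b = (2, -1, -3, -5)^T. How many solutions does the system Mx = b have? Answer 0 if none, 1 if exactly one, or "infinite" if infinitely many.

0

Row reduce the augmented matrix [M | b].
R2 ← R2 − (7/3)·R1: [0, 2/3, 22/3, -17/3]
R3 ← R3 + (2/3)·R1: [0, -4/3, -20/3, -5/3]
R4 ← R4 + (11/3)·R1: [0, -1/3, -8/3, 7/3]
R3 ← R3 + (2)·R2: [0, 0, 8, -13]
R4 ← R4 + (1/2)·R2: [0, 0, 1, -1/2]
R4 ← R4 − (1/8)·R3: [0, 0, 0, 9/8]
The echelon form has 4 nonzero rows; the last pivot sits in the augmented column, so rank(M) = 3 but rank([M|b]) = 4.
Since the ranks differ, the system is inconsistent.
It has no solutions.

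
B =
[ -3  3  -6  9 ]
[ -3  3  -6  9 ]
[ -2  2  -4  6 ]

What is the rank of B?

1

Row reduce to echelon form.
R2 ← R2 − R1: [0, 0, 0, 0]
R3 ← R3 − (2/3)·R1: [0, 0, 0, 0]
Echelon form has 1 nonzero row, so rank(B) = 1.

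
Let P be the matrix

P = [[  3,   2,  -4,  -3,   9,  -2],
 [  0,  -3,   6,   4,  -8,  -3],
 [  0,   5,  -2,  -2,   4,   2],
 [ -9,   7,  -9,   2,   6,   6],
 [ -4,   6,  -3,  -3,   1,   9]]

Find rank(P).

5

Row reduce to echelon form.
R4 ← R4 + (3)·R1: [0, 13, -21, -7, 33, 0]
R5 ← R5 + (4/3)·R1: [0, 26/3, -25/3, -7, 13, 19/3]
R3 ← R3 + (5/3)·R2: [0, 0, 8, 14/3, -28/3, -3]
R4 ← R4 + (13/3)·R2: [0, 0, 5, 31/3, -5/3, -13]
R5 ← R5 + (26/9)·R2: [0, 0, 9, 41/9, -91/9, -7/3]
R4 ← R4 − (5/8)·R3: [0, 0, 0, 89/12, 25/6, -89/8]
R5 ← R5 − (9/8)·R3: [0, 0, 0, -25/36, 7/18, 25/24]
R5 ← R5 + (25/267)·R4: [0, 0, 0, 0, 208/267, 0]
Echelon form has 5 nonzero rows, so rank(P) = 5.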